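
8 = 8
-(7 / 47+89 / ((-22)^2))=-7571 / 22748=-0.33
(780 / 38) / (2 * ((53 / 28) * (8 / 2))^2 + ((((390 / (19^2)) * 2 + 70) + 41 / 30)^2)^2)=13836330035154900000 / 19701841828487563726714849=0.00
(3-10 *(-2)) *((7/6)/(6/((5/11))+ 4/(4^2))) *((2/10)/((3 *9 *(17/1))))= 322/370413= 0.00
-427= -427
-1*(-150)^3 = 3375000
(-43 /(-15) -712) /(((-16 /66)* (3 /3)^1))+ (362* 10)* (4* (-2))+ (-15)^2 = -1032393 /40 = -25809.82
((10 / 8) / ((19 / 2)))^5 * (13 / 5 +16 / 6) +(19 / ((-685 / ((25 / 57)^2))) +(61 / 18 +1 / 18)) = 112003589207 / 32565654048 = 3.44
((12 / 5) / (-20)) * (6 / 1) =-18 / 25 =-0.72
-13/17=-0.76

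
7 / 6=1.17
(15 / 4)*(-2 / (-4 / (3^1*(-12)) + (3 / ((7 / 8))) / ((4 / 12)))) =-189 / 262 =-0.72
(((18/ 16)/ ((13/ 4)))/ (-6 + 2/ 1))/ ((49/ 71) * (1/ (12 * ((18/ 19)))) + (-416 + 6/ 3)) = 17253/ 82526249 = 0.00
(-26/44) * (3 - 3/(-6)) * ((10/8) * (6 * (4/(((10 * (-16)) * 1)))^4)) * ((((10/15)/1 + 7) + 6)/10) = -3731/450560000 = -0.00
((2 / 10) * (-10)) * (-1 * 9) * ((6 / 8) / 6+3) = 56.25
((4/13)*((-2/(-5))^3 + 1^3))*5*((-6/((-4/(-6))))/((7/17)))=-11628/325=-35.78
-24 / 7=-3.43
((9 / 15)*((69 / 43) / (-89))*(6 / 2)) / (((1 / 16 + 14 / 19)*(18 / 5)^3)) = -21850 / 25108947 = -0.00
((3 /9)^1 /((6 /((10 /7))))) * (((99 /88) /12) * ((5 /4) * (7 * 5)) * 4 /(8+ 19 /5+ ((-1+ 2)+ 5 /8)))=625 /6444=0.10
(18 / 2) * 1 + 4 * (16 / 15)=13.27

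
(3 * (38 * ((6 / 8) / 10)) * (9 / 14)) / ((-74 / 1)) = -1539 / 20720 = -0.07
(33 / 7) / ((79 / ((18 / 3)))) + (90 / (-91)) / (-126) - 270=-13568797 / 50323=-269.63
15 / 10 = 3 / 2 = 1.50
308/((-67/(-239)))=73612/67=1098.69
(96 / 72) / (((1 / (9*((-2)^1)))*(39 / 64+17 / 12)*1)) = -4608 / 389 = -11.85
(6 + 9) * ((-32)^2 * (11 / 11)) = 15360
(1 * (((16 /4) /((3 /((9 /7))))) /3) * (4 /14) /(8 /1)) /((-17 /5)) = -5 /833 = -0.01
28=28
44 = 44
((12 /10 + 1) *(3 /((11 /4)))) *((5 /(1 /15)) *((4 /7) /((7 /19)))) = 13680 /49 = 279.18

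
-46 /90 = -23 /45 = -0.51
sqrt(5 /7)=sqrt(35) /7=0.85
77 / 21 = 11 / 3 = 3.67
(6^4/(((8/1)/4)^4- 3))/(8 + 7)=432/65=6.65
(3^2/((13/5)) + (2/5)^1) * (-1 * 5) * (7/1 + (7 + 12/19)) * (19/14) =-34889/91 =-383.40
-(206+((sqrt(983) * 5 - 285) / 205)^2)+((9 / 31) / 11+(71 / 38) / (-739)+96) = -1810832450717 / 16097192122+114 * sqrt(983) / 1681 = -110.37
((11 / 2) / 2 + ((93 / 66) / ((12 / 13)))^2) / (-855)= -354073 / 59590080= -0.01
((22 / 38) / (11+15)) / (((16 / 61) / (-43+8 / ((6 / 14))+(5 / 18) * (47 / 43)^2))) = -28210853 / 13845312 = -2.04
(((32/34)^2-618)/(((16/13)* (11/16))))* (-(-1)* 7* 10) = -162294860/3179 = -51052.17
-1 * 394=-394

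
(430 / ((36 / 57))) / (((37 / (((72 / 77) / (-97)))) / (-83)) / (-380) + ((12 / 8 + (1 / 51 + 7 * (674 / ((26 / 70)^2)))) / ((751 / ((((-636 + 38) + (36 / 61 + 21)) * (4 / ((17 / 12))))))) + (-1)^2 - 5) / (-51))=964069629278667600 / 2057760688752201449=0.47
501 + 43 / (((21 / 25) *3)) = 518.06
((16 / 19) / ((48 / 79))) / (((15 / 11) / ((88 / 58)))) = 1.54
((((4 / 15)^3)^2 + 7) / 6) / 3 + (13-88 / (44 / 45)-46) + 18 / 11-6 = -286371658069 / 2255343750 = -126.97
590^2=348100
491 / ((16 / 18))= 4419 / 8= 552.38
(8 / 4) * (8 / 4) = 4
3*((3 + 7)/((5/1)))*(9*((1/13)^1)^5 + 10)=22277634/371293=60.00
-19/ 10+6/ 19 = -301/ 190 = -1.58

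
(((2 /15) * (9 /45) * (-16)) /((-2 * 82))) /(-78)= -4 /119925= -0.00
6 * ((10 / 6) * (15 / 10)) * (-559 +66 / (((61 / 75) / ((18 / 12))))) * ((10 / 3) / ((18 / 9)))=-666850 / 61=-10931.97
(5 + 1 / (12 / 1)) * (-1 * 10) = -305 / 6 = -50.83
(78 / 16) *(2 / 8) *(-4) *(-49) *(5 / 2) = 9555 / 16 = 597.19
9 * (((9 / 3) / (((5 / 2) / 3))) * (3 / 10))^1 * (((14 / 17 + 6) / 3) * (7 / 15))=21924 / 2125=10.32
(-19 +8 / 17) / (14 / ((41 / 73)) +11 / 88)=-11480 / 15521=-0.74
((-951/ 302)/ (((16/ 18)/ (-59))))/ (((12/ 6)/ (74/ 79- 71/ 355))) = 146949471/ 1908640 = 76.99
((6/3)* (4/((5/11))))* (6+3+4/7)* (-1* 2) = -336.91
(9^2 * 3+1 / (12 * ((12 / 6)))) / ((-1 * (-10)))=5833 / 240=24.30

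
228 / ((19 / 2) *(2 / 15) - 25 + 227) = 3420 / 3049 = 1.12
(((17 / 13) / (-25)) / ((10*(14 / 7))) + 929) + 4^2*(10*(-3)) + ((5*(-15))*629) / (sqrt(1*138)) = 2918483 / 6500-15725*sqrt(138) / 46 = -3566.81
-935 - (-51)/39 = -12138/13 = -933.69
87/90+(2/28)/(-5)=20/21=0.95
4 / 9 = 0.44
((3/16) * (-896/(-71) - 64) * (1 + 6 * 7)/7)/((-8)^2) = -7353/7952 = -0.92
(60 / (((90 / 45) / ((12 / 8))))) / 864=5 / 96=0.05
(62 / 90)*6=62 / 15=4.13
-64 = -64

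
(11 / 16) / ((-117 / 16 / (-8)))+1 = 205 / 117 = 1.75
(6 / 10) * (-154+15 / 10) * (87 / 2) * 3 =-47763 / 4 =-11940.75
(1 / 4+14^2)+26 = 889 / 4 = 222.25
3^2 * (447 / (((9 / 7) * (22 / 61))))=190869 / 22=8675.86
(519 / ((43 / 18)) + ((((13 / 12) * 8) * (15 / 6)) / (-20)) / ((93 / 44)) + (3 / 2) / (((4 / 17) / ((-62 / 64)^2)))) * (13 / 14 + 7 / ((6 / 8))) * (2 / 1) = 9434326493065 / 2063867904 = 4571.19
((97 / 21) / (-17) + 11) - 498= -487.27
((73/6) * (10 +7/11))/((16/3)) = 24.26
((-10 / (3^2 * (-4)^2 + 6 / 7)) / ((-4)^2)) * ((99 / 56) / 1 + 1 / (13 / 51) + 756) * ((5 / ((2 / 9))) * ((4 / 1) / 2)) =-41588325 / 281216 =-147.89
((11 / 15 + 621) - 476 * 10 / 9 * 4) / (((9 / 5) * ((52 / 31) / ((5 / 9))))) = -274.86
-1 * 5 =-5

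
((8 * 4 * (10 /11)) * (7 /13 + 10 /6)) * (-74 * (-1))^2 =150699520 /429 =351280.93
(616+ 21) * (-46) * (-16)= 468832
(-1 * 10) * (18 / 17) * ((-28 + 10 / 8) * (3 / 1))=14445 / 17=849.71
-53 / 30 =-1.77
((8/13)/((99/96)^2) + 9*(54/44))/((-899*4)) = -329125/101817144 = -0.00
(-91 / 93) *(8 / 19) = -728 / 1767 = -0.41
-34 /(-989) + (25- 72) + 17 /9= -401228 /8901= -45.08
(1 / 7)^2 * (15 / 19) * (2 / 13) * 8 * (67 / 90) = 536 / 36309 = 0.01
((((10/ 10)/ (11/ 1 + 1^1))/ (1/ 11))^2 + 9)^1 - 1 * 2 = 7.84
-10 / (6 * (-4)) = 5 / 12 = 0.42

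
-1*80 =-80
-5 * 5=-25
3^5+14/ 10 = 1222/ 5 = 244.40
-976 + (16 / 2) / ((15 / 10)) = -2912 / 3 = -970.67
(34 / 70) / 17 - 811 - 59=-30449 / 35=-869.97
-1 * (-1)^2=-1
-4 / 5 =-0.80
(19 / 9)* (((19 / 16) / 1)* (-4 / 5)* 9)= -18.05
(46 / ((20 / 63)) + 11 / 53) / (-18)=-76907 / 9540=-8.06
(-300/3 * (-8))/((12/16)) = 3200/3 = 1066.67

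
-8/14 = -4/7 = -0.57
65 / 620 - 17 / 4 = -257 / 62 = -4.15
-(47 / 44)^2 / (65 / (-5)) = 2209 / 25168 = 0.09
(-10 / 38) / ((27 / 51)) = -85 / 171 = -0.50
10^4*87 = 870000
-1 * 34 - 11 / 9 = -317 / 9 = -35.22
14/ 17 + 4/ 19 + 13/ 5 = 5869/ 1615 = 3.63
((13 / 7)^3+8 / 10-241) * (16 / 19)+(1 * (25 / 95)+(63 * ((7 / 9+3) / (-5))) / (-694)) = -2222367768 / 11306995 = -196.55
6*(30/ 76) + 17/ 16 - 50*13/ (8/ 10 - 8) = 256387/ 2736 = 93.71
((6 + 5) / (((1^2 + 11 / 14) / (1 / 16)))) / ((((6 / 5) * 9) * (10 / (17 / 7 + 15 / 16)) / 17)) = 70499 / 345600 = 0.20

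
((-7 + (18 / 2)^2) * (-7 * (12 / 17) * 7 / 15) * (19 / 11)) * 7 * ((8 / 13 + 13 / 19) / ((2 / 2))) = -32590488 / 12155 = -2681.24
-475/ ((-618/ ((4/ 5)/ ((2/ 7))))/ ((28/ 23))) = 18620/ 7107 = 2.62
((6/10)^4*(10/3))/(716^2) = 27/32041000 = 0.00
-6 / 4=-3 / 2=-1.50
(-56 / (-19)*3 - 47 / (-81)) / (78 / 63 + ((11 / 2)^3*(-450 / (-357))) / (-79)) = -77899372 / 11711277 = -6.65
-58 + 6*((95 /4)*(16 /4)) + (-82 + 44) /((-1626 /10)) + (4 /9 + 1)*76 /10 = 6380564 /12195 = 523.21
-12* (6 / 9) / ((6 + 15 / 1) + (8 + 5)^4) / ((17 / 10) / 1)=-40 / 242947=-0.00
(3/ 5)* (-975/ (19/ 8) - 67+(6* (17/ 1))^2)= 565809/ 95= 5955.88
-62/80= -31/40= -0.78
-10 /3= -3.33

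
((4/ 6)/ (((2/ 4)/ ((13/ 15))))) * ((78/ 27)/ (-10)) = -676/ 2025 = -0.33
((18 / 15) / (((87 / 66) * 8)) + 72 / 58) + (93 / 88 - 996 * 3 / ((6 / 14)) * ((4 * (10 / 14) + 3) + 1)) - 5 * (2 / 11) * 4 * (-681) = -578400903 / 12760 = -45329.22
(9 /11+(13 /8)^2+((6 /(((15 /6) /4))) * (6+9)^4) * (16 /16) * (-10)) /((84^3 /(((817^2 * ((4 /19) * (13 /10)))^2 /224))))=-20389581120450040031 /16690544640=-1221624671.95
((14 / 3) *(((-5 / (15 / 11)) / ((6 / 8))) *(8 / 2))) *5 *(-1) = 12320 / 27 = 456.30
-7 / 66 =-0.11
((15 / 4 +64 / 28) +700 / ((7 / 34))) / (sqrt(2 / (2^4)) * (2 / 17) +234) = 3224711997 / 221542769 - 1621273 * sqrt(2) / 886171076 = 14.55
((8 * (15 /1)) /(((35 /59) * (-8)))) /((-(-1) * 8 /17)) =-3009 /56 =-53.73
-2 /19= -0.11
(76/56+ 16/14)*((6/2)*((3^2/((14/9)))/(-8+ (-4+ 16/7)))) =-1215/272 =-4.47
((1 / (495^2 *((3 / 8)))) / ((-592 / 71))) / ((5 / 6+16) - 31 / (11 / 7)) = 71 / 157417425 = 0.00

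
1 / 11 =0.09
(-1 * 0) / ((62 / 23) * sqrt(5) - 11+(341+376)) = 0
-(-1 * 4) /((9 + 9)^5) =0.00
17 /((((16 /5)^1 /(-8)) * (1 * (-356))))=85 /712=0.12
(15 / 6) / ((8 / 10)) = 25 / 8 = 3.12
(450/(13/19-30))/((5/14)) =-42.98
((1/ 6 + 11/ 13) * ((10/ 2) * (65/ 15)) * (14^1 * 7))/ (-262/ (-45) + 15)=96775/ 937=103.28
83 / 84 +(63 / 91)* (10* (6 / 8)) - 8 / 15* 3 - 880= -4779791 / 5460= -875.42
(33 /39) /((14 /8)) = 0.48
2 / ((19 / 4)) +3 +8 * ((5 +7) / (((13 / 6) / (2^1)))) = 22733 / 247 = 92.04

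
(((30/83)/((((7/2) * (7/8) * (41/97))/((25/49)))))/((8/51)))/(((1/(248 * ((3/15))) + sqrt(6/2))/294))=-55208520000/30762653789 + 2738342592000 * sqrt(3)/30762653789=152.38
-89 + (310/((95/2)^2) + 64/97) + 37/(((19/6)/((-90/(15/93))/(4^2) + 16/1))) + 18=-203618451/700340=-290.74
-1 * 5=-5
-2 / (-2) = 1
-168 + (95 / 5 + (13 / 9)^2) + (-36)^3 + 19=-3789497 / 81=-46783.91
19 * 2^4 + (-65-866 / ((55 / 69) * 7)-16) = 26101 / 385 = 67.79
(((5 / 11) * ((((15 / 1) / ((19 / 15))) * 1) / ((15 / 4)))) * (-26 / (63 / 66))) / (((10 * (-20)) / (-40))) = -1040 / 133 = -7.82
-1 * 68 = -68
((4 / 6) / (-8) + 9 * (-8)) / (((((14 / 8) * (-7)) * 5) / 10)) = 11.77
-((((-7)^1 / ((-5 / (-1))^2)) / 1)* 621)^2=-18896409 / 625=-30234.25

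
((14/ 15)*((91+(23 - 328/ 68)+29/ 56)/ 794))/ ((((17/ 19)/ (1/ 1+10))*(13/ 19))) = 2.32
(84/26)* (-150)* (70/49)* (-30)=270000/13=20769.23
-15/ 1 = -15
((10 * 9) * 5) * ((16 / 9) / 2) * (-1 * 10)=-4000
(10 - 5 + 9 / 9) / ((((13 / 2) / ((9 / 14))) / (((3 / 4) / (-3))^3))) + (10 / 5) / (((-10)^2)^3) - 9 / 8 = -12902321 / 11375000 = -1.13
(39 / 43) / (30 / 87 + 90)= 1131 / 112660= 0.01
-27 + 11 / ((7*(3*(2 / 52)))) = -281 / 21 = -13.38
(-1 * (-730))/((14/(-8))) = -2920/7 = -417.14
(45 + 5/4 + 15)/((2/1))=245/8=30.62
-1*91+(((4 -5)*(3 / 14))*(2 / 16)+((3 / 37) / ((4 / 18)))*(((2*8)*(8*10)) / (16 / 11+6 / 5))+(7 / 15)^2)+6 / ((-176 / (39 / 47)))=2994557717071 / 35189708400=85.10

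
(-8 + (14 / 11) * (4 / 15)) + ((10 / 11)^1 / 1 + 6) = -124 / 165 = -0.75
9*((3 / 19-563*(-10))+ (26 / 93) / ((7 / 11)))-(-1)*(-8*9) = 208637715 / 4123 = 50603.37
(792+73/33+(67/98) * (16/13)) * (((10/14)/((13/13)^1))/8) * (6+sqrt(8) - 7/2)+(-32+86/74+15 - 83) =6849494161/87111024+83564105 * sqrt(2)/588588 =279.41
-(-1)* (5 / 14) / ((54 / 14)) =5 / 54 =0.09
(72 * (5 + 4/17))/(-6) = -1068/17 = -62.82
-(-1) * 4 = 4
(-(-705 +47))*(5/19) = 3290/19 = 173.16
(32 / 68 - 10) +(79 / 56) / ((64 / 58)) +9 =22819 / 30464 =0.75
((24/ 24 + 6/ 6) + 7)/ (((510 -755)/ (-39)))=351/ 245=1.43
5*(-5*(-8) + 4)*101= 22220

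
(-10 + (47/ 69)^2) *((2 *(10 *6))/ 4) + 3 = -449249/ 1587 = -283.08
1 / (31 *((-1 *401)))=-0.00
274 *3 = 822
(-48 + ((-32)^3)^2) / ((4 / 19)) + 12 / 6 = 5100273438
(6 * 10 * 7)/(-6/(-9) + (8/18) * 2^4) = 54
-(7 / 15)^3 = -343 / 3375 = -0.10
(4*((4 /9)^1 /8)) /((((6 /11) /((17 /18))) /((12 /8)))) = 187 /324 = 0.58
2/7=0.29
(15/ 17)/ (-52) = -0.02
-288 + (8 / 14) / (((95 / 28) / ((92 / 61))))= -1667488 / 5795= -287.75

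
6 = 6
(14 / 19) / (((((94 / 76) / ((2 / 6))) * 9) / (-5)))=-140 / 1269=-0.11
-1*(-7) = 7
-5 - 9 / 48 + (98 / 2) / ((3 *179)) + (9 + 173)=1519957 / 8592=176.90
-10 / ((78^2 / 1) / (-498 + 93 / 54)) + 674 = 36950209 / 54756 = 674.82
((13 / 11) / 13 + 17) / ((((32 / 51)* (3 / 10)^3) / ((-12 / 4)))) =-99875 / 33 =-3026.52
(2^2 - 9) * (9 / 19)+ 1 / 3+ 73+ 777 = 48334 / 57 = 847.96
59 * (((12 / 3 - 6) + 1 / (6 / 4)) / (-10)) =118 / 15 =7.87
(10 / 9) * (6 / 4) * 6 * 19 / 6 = 95 / 3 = 31.67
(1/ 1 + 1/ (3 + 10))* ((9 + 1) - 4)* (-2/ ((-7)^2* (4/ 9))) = -54/ 91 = -0.59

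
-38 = -38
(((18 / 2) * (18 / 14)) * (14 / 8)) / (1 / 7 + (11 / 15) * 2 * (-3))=-2835 / 596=-4.76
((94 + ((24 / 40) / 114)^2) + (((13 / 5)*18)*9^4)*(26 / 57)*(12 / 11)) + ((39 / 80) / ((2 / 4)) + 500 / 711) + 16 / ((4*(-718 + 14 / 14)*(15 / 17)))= 2292607291965167 / 14995290200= 152888.49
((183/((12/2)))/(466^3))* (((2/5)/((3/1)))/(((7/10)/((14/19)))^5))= 4880000/93963032089089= 0.00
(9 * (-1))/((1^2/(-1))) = 9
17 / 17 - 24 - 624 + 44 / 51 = -32953 / 51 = -646.14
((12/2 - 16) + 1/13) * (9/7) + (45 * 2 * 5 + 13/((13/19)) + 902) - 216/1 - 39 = 100395/91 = 1103.24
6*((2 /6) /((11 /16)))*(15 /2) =240 /11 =21.82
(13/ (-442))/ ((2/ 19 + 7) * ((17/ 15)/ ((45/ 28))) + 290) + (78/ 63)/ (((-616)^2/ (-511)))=-79863283/ 45197193888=-0.00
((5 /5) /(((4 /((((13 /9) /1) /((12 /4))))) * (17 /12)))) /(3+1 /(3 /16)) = 13 /1275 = 0.01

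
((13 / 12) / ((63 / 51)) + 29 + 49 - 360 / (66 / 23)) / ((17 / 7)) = -129113 / 6732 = -19.18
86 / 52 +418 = 10911 / 26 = 419.65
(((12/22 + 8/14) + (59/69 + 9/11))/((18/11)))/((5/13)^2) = 1252628/108675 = 11.53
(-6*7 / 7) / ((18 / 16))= -16 / 3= -5.33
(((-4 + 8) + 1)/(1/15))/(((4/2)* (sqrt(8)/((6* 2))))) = 225* sqrt(2)/2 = 159.10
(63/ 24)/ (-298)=-21/ 2384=-0.01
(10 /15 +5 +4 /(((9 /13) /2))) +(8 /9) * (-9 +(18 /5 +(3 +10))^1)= 1079 /45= 23.98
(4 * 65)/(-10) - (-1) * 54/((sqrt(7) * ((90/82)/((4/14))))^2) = -655402/25725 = -25.48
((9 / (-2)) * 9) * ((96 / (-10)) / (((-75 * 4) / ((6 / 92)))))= -243 / 2875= -0.08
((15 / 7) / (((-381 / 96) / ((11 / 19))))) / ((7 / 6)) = -31680 / 118237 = -0.27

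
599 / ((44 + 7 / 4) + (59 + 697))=2396 / 3207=0.75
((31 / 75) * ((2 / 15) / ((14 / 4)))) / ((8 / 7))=31 / 2250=0.01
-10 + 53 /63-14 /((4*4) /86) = -21271 /252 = -84.41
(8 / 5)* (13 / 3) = 6.93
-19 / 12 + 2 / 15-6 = -7.45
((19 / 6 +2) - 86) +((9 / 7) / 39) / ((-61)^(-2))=22843 / 546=41.84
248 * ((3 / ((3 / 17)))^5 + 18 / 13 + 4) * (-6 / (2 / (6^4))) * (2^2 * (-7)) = 498339801211392 / 13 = 38333830862414.77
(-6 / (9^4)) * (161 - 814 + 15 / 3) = 0.59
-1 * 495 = -495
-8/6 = -4/3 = -1.33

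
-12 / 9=-4 / 3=-1.33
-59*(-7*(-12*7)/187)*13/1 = -450996/187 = -2411.74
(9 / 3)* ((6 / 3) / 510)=1 / 85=0.01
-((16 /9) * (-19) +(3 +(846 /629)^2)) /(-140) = -103151113 /498507660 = -0.21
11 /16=0.69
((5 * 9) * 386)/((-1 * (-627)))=5790/209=27.70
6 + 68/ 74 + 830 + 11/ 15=464897/ 555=837.65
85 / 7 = 12.14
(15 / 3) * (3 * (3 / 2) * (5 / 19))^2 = 10125 / 1444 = 7.01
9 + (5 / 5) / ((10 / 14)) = 52 / 5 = 10.40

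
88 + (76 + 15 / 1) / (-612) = 53765 / 612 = 87.85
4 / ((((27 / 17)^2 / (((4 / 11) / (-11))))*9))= -4624 / 793881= -0.01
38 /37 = 1.03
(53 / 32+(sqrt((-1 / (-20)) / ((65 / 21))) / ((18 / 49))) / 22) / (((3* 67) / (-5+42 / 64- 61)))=-36941 / 68608- 34153* sqrt(273) / 110373120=-0.54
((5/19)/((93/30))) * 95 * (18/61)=4500/1891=2.38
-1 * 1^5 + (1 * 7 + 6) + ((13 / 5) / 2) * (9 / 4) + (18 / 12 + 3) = 777 / 40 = 19.42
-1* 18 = -18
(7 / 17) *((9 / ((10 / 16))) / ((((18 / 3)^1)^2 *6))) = 0.03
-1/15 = -0.07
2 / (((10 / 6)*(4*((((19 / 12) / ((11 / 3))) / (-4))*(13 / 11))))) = -2904 / 1235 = -2.35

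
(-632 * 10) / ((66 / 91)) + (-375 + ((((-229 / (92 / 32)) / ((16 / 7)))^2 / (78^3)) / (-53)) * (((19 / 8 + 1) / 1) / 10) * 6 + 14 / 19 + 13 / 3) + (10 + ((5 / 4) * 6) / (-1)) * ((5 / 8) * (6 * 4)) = -9046.37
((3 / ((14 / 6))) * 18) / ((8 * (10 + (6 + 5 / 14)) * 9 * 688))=9 / 315104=0.00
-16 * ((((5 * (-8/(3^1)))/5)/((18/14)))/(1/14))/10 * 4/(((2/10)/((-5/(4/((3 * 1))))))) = -31360/9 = -3484.44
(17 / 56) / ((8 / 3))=51 / 448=0.11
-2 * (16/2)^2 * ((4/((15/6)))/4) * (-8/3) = 2048/15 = 136.53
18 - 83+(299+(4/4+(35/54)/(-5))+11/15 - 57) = 48223/270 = 178.60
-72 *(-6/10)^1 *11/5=2376/25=95.04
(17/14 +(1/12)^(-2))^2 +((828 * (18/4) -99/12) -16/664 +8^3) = 102963892/4067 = 25316.91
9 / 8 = 1.12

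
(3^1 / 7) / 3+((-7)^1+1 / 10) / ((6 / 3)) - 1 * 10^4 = -1400463 / 140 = -10003.31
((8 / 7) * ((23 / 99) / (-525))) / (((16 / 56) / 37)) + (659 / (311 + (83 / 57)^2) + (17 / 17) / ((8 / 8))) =3.04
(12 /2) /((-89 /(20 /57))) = -40 /1691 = -0.02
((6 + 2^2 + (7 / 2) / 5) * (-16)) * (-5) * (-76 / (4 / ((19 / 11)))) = -309016 / 11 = -28092.36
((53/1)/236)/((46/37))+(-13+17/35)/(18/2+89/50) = -40150427/40959688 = -0.98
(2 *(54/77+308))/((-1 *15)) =-9508/231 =-41.16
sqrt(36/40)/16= 3 * sqrt(10)/160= 0.06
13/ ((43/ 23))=299/ 43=6.95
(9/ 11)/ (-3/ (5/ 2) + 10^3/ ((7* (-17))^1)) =-5355/ 62854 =-0.09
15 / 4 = 3.75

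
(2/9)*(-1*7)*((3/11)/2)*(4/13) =-28/429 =-0.07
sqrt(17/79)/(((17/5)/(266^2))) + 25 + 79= 104 + 353780 * sqrt(1343)/1343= 9757.73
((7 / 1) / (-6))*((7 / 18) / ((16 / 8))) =-49 / 216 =-0.23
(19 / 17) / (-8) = -19 / 136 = -0.14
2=2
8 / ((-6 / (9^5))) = -78732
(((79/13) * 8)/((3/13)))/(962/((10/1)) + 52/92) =9085/4173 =2.18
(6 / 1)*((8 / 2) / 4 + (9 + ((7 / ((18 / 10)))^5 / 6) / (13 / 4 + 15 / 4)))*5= 55230325 / 59049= 935.33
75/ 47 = 1.60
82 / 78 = 41 / 39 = 1.05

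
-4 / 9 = -0.44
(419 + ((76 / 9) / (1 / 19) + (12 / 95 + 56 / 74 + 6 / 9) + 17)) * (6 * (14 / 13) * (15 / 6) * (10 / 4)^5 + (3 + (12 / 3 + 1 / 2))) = 207894371767 / 219336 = 947835.16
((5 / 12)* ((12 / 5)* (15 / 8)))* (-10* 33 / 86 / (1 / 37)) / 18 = -10175 / 688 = -14.79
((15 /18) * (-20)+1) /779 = -47 /2337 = -0.02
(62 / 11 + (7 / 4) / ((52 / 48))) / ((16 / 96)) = 6222 / 143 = 43.51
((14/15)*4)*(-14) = -784/15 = -52.27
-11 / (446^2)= -11 / 198916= -0.00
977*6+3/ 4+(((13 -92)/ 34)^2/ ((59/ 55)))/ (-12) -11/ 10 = 23985562321/ 4092240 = 5861.23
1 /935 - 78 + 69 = -8414 /935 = -9.00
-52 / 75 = -0.69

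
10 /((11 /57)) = 570 /11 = 51.82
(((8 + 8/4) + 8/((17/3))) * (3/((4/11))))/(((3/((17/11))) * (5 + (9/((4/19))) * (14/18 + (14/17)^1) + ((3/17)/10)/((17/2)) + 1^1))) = 280330/430367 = 0.65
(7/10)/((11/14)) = 49/55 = 0.89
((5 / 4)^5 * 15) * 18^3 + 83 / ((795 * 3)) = 81499932499 / 305280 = 266967.81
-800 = -800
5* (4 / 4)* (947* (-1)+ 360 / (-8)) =-4960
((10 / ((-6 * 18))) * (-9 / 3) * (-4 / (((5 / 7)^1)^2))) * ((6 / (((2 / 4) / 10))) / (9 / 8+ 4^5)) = -6272 / 24603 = -0.25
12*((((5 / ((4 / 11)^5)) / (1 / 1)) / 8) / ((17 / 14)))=16910355 / 17408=971.41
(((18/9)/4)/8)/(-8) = -1/128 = -0.01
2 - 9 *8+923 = 853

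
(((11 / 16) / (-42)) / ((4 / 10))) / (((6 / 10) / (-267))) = 24475 / 1344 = 18.21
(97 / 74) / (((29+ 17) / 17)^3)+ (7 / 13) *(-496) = -25002148515 / 93637232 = -267.01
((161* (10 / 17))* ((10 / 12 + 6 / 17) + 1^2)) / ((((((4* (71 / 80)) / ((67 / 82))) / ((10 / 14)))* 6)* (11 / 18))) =85910750 / 9254069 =9.28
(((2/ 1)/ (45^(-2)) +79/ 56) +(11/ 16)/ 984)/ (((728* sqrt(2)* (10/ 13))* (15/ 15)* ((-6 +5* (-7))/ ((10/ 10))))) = -446497949* sqrt(2)/ 5060751360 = -0.12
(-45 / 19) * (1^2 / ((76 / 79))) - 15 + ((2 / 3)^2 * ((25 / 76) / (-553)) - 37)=-391408111 / 7186788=-54.46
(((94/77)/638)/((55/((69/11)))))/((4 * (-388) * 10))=-0.00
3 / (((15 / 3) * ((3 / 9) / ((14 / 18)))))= 1.40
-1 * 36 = -36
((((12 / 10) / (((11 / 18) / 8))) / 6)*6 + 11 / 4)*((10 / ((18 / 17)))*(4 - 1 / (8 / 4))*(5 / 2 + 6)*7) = 57507821 / 1584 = 36305.44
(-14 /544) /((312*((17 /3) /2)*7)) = -1 /240448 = -0.00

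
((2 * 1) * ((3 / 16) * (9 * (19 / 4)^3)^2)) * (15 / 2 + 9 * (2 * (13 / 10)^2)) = 2709419332671 / 204800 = 13229586.59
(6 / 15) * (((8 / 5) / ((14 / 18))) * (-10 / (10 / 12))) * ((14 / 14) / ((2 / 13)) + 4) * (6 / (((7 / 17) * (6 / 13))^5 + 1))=-8198749473250752 / 13182841408325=-621.93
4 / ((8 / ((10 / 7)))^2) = 25 / 196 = 0.13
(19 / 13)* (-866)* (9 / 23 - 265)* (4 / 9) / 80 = 25034761 / 13455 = 1860.63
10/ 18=5/ 9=0.56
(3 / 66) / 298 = 1 / 6556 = 0.00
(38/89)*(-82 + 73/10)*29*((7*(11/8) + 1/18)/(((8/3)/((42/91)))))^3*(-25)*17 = 11846483685515385/6407225344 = 1848925.71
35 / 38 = 0.92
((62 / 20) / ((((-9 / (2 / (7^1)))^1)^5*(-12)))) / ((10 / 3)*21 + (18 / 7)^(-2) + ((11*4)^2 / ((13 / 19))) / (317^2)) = 647953072 / 5459155655279812605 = 0.00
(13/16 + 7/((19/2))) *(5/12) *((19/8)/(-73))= -785/37376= -0.02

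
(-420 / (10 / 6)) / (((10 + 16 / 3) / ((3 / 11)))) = -1134 / 253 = -4.48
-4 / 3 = -1.33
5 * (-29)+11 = -134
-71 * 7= -497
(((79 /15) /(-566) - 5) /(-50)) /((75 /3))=42529 /10612500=0.00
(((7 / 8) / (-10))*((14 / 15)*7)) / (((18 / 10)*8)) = -343 / 8640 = -0.04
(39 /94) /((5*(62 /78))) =1521 /14570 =0.10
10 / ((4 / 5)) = 25 / 2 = 12.50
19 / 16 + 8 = 147 / 16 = 9.19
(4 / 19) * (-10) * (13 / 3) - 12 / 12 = -577 / 57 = -10.12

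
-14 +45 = 31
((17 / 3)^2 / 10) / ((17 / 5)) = 17 / 18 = 0.94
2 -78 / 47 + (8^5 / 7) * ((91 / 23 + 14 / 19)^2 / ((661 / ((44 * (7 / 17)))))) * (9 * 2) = 5131061278665680 / 100858176691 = 50874.02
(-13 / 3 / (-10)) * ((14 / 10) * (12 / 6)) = 91 / 75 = 1.21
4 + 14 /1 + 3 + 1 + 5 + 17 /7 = 206 /7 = 29.43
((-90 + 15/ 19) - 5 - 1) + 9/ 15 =-94.61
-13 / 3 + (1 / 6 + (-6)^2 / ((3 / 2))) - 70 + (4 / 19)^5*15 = -745213639 / 14856594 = -50.16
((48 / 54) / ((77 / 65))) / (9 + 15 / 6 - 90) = -1040 / 108801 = -0.01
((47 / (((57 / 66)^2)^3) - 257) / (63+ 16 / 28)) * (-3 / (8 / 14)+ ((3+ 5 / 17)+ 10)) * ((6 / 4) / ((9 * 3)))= -507675542591 / 502450009080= -1.01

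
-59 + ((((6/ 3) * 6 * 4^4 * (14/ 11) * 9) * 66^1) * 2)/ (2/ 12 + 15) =3980545/ 13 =306195.77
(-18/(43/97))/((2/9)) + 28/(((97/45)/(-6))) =-260.66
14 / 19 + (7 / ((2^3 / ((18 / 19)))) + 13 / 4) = 183 / 38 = 4.82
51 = 51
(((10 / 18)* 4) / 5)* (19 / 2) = 38 / 9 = 4.22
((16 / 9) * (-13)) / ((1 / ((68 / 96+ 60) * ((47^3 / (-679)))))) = 3933022886 / 18333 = 214532.42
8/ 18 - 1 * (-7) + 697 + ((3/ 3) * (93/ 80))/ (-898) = 455464763/ 646560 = 704.44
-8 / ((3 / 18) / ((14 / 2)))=-336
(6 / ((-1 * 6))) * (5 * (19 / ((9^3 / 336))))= -10640 / 243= -43.79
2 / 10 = 1 / 5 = 0.20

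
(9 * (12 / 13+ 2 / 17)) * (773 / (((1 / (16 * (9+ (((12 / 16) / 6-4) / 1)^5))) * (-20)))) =4533789916629 / 905216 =5008517.21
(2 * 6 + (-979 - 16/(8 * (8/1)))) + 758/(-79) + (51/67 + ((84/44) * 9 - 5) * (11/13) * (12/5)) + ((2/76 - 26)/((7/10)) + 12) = -25531662491/26147420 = -976.45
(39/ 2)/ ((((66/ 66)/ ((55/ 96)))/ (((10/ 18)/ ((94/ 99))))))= 39325/ 6016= 6.54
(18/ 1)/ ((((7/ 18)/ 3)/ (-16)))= -15552/ 7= -2221.71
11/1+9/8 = 97/8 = 12.12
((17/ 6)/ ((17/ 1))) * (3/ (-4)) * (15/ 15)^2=-1/ 8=-0.12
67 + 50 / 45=613 / 9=68.11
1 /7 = 0.14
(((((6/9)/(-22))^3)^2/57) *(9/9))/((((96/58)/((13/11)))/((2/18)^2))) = 377/3148309619596944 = 0.00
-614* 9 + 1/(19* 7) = -734957/133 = -5525.99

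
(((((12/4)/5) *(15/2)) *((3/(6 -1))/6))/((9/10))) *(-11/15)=-11/30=-0.37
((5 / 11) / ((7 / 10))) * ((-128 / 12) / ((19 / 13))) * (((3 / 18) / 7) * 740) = -7696000 / 92169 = -83.50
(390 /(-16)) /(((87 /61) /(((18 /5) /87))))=-0.71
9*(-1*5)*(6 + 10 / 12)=-615 / 2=-307.50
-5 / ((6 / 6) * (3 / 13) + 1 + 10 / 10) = -65 / 29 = -2.24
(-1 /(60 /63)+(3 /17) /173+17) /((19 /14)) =345667 /29410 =11.75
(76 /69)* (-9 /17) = -228 /391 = -0.58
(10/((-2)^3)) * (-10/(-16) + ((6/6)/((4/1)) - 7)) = 7.66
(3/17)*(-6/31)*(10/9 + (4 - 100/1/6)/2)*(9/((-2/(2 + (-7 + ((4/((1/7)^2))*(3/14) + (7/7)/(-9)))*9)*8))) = -33417/1054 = -31.70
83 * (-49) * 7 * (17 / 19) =-483973 / 19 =-25472.26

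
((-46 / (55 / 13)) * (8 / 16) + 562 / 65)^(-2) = 20449 / 210681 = 0.10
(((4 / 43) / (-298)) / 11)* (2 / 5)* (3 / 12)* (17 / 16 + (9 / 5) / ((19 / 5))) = -467 / 107125040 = -0.00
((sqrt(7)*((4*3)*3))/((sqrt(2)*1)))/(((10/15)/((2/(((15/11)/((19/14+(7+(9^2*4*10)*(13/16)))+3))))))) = 3664386*sqrt(14)/35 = 391739.34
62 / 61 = 1.02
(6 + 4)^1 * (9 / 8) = 45 / 4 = 11.25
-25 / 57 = -0.44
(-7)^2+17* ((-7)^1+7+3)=100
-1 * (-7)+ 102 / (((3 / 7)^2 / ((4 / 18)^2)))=8365 / 243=34.42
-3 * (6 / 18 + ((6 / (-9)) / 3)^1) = -1 / 3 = -0.33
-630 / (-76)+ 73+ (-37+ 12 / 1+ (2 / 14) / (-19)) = 56.28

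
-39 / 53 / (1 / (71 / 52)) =-213 / 212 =-1.00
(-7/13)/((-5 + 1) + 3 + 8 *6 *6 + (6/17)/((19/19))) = -119/63505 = -0.00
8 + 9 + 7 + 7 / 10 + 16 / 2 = 327 / 10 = 32.70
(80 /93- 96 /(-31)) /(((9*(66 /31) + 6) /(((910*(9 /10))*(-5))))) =-644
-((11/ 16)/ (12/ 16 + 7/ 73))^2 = -644809/ 976144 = -0.66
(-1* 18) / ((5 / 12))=-216 / 5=-43.20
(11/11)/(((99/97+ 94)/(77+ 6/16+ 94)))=1.80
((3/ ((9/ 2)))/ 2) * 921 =307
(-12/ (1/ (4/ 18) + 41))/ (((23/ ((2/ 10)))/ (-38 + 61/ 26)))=11124/ 136045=0.08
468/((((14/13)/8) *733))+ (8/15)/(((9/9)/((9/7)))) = 19896/3665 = 5.43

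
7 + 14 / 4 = 21 / 2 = 10.50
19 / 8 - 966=-7709 / 8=-963.62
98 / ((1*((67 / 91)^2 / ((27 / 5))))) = 21911526 / 22445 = 976.23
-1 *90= -90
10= 10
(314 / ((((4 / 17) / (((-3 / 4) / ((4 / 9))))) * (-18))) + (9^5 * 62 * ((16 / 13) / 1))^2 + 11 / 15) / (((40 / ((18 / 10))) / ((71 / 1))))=701615662102921336293 / 10816000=64868311954781.93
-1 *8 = -8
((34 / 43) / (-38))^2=289 / 667489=0.00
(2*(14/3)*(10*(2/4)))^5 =53782400000/243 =221326748.97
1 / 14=0.07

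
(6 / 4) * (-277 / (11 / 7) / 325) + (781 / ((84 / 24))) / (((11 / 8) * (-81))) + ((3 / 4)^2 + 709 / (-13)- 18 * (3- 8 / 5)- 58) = -4540310767 / 32432400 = -139.99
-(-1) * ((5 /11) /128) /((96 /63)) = 105 /45056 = 0.00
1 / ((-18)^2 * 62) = 1 / 20088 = 0.00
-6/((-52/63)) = 189/26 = 7.27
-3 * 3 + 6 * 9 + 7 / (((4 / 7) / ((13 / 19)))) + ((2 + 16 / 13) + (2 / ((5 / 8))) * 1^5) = 295473 / 4940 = 59.81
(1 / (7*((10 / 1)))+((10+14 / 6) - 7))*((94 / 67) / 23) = 52781 / 161805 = 0.33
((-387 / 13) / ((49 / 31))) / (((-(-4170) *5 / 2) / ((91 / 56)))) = -3999 / 1362200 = -0.00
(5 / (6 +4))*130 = 65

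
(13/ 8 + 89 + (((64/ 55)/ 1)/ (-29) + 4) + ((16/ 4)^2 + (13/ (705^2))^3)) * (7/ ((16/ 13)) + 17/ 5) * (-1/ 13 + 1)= 25191006077822719606231013/ 27156104126388022500000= 927.64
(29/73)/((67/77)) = 0.46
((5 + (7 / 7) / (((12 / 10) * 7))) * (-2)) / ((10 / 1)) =-43 / 42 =-1.02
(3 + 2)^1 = 5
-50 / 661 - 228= -150758 / 661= -228.08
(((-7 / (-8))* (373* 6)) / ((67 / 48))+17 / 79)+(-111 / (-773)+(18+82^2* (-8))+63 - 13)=-214069633334 / 4091489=-52320.72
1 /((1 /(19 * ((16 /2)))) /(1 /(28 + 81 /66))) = 3344 /643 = 5.20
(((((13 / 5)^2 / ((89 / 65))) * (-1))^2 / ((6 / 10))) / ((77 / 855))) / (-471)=-91709371 / 95756969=-0.96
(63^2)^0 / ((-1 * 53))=-1 / 53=-0.02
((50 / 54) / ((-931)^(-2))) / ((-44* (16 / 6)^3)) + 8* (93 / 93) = -21488801 / 22528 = -953.87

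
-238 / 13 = -18.31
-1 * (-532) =532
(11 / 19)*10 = 110 / 19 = 5.79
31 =31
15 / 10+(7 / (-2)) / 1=-2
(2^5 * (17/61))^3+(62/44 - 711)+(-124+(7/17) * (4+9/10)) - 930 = -223328935611/212227235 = -1052.31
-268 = -268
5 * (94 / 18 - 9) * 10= -1700 / 9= -188.89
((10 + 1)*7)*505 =38885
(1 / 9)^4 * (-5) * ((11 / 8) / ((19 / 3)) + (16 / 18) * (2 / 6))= -10535 / 26926344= -0.00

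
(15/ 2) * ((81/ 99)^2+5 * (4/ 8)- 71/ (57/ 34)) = -2702345/ 9196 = -293.86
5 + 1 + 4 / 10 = 32 / 5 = 6.40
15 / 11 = 1.36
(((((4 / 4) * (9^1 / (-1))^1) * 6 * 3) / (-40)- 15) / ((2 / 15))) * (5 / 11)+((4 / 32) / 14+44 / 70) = -32289 / 880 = -36.69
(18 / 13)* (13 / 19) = 18 / 19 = 0.95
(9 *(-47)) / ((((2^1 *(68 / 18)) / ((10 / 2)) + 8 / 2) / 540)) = -2569725 / 62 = -41447.18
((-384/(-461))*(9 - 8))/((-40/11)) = -528/2305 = -0.23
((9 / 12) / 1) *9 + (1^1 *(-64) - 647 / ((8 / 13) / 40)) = -168449 / 4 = -42112.25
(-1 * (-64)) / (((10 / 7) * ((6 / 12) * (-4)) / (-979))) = 109648 / 5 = 21929.60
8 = 8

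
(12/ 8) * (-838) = -1257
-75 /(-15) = 5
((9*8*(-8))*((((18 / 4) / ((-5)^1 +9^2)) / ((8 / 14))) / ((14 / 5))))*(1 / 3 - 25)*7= 3680.53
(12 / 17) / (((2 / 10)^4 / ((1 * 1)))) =7500 / 17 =441.18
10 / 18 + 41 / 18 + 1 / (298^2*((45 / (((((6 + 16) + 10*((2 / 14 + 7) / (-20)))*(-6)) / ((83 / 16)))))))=1096394321 / 386963430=2.83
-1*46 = -46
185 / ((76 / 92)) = 4255 / 19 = 223.95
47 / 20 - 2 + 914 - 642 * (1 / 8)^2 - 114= 126451 / 160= 790.32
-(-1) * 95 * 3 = 285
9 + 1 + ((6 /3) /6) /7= 211 /21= 10.05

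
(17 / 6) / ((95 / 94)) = 799 / 285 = 2.80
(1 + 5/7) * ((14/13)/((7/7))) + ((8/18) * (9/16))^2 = 397/208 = 1.91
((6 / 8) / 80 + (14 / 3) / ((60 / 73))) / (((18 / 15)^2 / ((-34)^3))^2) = 49418655331375 / 11664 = 4236853166.27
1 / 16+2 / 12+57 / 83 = 3649 / 3984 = 0.92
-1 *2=-2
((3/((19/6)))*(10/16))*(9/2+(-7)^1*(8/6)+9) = 375/152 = 2.47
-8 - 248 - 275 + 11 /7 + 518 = -80 /7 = -11.43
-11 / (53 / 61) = -671 / 53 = -12.66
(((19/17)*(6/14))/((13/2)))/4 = 57/3094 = 0.02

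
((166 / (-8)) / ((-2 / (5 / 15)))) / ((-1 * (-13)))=83 / 312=0.27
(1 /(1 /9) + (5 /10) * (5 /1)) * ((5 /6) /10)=23 /24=0.96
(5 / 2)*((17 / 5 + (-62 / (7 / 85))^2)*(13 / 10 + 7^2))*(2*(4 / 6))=69849262499 / 735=95033010.20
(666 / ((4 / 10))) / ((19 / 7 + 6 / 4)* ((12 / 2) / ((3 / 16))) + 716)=1.96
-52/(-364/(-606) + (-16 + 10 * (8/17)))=133926/27541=4.86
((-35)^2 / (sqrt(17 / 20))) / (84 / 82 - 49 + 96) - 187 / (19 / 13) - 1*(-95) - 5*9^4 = -623921 / 19 + 100450*sqrt(85) / 33473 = -32810.28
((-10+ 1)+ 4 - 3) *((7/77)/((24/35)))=-35/33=-1.06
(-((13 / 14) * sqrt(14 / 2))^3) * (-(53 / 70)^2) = 6171373 * sqrt(7) / 1920800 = 8.50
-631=-631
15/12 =5/4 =1.25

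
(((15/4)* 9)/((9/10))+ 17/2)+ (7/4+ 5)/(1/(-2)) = 65/2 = 32.50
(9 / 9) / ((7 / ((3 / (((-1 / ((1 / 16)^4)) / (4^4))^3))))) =-3 / 117440512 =-0.00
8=8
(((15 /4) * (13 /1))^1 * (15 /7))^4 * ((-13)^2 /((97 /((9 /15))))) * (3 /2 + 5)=96490551571171875 /119243264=809190794.80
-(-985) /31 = 985 /31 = 31.77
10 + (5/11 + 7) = 192/11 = 17.45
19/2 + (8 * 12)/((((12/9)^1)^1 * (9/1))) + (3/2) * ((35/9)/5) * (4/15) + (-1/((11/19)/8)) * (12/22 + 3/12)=74263/10890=6.82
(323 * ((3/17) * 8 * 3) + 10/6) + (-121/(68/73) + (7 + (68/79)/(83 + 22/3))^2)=120515581369309/93502437324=1288.90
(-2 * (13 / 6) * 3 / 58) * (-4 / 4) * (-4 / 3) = -26 / 87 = -0.30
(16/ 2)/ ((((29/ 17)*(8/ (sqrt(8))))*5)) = 34*sqrt(2)/ 145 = 0.33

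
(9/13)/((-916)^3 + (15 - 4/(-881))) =-0.00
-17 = -17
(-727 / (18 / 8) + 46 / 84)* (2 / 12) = -40643 / 756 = -53.76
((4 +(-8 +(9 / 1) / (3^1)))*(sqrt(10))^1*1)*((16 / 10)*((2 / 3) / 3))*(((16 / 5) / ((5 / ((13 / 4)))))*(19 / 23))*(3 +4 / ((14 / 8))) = -584896*sqrt(10) / 181125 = -10.21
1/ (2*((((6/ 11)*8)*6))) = 11/ 576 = 0.02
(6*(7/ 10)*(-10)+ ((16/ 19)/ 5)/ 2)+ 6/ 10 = -785/ 19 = -41.32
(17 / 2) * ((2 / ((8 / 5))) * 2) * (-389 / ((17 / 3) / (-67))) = 390945 / 4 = 97736.25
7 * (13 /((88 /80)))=910 /11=82.73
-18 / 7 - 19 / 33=-727 / 231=-3.15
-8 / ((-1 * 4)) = 2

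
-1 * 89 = -89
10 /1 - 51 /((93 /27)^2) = 5479 /961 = 5.70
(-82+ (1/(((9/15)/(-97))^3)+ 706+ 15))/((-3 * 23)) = 114066872/1863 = 61227.52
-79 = -79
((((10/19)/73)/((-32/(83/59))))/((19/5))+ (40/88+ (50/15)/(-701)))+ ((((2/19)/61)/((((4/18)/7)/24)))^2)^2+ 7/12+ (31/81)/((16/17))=168384130266560242510229/38832408232832406727656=4.34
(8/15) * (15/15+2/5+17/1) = 736/75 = 9.81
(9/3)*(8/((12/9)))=18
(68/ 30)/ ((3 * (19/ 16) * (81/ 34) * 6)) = 9248/ 207765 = 0.04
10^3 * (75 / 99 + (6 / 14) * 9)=4614.72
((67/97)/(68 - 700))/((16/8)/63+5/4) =-4221/4950298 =-0.00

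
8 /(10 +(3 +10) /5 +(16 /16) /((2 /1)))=0.61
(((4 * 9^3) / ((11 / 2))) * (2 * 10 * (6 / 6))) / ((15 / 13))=101088 / 11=9189.82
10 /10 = 1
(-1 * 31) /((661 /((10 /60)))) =-31 /3966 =-0.01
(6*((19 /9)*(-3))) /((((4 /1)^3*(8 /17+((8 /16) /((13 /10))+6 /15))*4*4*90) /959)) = -211939 /672768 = -0.32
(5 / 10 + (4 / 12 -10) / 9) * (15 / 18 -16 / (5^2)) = -899 / 8100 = -0.11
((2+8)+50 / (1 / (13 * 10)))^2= 42380100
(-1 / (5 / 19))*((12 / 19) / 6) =-2 / 5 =-0.40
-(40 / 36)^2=-100 / 81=-1.23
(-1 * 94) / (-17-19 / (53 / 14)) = 4982 / 1167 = 4.27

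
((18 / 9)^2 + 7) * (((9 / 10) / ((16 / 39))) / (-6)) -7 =-3527 / 320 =-11.02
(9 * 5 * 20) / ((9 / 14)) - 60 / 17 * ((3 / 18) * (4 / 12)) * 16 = 71240 / 51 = 1396.86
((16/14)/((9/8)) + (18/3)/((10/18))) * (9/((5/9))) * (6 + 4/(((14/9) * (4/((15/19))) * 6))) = 54216513/46550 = 1164.69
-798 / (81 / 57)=-5054 / 9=-561.56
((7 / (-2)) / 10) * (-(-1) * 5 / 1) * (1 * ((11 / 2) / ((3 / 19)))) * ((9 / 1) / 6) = -1463 / 16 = -91.44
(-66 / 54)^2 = 121 / 81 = 1.49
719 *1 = 719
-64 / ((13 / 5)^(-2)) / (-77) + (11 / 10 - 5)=6617 / 3850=1.72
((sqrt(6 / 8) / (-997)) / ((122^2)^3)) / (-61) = sqrt(3) / 401064269761655936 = 0.00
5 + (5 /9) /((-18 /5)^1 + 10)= 1465 /288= 5.09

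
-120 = -120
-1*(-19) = 19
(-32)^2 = 1024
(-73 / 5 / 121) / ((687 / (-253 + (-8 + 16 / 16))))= 0.05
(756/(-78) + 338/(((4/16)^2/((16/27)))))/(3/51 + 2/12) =38129708/2691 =14169.35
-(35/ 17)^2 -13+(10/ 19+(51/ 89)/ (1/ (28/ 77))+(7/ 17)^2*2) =-86897810/ 5375689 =-16.16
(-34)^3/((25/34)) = -1336336/25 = -53453.44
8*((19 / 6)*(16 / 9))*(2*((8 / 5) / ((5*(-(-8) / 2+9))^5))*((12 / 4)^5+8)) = 4883456 / 156639234375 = 0.00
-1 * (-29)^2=-841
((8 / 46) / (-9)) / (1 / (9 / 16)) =-1 / 92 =-0.01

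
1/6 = 0.17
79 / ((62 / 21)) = 1659 / 62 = 26.76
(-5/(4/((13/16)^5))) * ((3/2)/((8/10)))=-27846975/33554432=-0.83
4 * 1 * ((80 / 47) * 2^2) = 1280 / 47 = 27.23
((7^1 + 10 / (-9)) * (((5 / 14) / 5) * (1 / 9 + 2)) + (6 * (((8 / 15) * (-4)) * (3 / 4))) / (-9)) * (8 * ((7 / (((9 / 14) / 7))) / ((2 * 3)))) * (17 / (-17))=-2172268 / 10935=-198.65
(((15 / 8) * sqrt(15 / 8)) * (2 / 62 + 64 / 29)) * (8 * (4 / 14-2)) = -90585 * sqrt(30) / 6293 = -78.84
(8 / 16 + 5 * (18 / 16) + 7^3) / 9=931 / 24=38.79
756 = 756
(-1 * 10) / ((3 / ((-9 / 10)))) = 3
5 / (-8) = -5 / 8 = -0.62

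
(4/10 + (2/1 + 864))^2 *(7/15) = 43787856/125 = 350302.85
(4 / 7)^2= 16 / 49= 0.33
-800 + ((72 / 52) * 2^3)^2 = -114464 / 169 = -677.30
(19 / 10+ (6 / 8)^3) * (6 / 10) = 2229 / 1600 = 1.39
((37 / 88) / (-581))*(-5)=185 / 51128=0.00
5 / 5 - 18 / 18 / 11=10 / 11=0.91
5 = 5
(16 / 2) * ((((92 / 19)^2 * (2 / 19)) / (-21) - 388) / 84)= -111808120 / 3024819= -36.96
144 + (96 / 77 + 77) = 17113 / 77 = 222.25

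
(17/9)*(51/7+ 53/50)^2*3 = 145048097/367500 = 394.69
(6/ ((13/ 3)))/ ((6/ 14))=42/ 13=3.23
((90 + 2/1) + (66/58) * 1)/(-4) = -2701/116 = -23.28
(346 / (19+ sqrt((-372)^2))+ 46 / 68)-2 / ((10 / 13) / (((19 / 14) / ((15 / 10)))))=-64949 / 82110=-0.79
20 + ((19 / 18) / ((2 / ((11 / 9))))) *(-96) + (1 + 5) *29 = 3566 / 27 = 132.07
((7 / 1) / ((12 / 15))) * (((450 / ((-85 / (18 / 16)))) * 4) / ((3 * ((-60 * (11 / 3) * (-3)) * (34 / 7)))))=-2205 / 101728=-0.02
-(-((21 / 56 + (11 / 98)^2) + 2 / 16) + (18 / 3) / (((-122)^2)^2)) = 136326143283 / 265950913928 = 0.51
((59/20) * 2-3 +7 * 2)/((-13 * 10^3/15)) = -39/2000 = -0.02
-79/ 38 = -2.08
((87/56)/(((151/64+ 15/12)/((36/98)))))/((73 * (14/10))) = 20880/13496021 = 0.00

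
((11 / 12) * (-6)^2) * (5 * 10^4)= 1650000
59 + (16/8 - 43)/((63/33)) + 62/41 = 33610/861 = 39.04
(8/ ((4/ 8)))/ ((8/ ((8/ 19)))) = 16/ 19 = 0.84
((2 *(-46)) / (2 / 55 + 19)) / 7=-5060 / 7329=-0.69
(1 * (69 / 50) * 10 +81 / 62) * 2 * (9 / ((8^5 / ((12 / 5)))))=126441 / 6348800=0.02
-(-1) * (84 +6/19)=1602/19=84.32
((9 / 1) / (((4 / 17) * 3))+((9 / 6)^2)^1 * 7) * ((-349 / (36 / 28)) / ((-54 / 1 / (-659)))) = -30588803 / 324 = -94409.89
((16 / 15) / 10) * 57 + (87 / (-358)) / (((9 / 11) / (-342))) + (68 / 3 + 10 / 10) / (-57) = 82067168 / 765225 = 107.25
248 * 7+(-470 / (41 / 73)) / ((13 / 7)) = 685118 / 533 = 1285.40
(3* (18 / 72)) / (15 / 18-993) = -9 / 11906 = -0.00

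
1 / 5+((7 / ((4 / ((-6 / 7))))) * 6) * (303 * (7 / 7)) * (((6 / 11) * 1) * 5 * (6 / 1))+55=-2451264 / 55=-44568.44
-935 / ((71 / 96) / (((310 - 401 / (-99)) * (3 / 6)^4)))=-5285470 / 213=-24814.41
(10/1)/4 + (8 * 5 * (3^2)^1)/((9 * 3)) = 95/6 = 15.83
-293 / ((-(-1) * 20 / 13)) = -190.45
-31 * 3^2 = -279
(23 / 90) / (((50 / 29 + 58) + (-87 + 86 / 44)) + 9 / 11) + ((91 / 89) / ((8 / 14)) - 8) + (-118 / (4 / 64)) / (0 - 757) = -706587135319 / 189583579620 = -3.73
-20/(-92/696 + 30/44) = -9570/263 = -36.39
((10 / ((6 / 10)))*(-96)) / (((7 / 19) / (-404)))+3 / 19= 233350421 / 133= 1754514.44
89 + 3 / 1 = 92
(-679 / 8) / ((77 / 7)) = -679 / 88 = -7.72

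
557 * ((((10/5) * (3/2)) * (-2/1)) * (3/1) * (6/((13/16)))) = -962496/13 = -74038.15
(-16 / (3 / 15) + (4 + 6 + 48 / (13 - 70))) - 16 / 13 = -17802 / 247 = -72.07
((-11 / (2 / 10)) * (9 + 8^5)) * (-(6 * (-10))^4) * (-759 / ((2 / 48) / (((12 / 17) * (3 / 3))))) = -5107062300595200000 / 17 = -300415429446776470.59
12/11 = 1.09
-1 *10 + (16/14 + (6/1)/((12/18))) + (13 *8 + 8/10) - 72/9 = 3393/35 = 96.94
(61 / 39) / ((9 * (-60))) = -61 / 21060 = -0.00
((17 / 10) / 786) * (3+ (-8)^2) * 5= 1139 / 1572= 0.72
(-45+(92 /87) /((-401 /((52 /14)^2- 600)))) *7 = -74283227 /244209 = -304.18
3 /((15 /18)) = 18 /5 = 3.60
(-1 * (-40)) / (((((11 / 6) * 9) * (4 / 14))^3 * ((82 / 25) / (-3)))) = -171500 / 491139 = -0.35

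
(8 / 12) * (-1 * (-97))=194 / 3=64.67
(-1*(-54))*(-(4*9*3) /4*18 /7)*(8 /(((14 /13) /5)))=-6823440 /49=-139253.88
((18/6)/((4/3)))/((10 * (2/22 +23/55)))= 99/224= 0.44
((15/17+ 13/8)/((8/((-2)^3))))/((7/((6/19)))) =-1023/9044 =-0.11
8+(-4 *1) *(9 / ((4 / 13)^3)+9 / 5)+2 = -98641 / 80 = -1233.01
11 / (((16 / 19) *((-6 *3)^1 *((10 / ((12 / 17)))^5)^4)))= -2653253867962368 / 387595310845143558731231784820556640625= -0.00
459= 459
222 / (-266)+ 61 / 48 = 2785 / 6384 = 0.44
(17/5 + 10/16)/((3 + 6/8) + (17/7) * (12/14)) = 7889/11430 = 0.69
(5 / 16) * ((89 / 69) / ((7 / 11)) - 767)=-923705 / 3864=-239.05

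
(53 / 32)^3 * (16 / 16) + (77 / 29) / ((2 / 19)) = 29.77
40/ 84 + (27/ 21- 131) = -129.24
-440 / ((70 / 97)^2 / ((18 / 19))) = -3725964 / 4655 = -800.42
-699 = -699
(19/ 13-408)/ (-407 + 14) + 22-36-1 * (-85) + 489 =2866325/ 5109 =561.03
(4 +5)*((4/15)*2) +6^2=204/5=40.80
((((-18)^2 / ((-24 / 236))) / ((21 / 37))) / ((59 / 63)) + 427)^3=-172529619263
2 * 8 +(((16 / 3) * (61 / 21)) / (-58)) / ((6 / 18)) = 9256 / 609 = 15.20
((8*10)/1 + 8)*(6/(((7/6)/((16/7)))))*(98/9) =11264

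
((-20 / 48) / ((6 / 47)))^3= -12977875 / 373248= -34.77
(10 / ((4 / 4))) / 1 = 10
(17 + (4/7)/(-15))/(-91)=-137/735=-0.19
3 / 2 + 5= 13 / 2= 6.50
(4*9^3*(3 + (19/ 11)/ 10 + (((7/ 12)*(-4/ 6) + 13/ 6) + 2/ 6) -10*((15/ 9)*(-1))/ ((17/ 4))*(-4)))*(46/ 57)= -434881332/ 17765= -24479.67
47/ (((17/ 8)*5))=376/ 85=4.42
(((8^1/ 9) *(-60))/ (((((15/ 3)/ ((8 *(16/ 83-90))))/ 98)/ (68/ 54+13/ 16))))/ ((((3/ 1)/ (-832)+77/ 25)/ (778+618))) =303743669512192000/ 430198047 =706055435.70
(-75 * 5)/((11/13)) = -4875/11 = -443.18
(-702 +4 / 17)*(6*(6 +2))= -33684.71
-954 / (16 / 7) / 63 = -53 / 8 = -6.62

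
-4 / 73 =-0.05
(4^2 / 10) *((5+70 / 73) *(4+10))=9744 / 73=133.48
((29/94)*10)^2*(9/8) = 189225/17672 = 10.71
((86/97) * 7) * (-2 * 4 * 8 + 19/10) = -385.40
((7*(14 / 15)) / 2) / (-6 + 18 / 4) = -98 / 45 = -2.18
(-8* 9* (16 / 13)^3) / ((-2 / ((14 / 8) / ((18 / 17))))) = 243712 / 2197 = 110.93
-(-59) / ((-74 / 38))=-1121 / 37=-30.30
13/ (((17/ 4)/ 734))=38168/ 17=2245.18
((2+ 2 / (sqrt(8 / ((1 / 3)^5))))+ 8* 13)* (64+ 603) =667* sqrt(6) / 54+ 70702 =70732.26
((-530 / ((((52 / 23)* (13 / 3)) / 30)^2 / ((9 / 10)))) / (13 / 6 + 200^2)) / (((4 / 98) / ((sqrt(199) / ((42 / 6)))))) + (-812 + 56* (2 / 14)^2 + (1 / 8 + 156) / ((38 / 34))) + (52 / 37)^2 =-974754593 / 1456616 - 10730460825* sqrt(199) / 27420045172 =-674.71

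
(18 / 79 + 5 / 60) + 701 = 664843 / 948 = 701.31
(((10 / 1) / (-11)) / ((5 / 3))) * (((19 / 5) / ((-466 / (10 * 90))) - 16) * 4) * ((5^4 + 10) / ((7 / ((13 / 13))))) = 4619.31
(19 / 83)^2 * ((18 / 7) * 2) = 0.27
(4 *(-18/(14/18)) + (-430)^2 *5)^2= 41871925605904/49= 854529093998.04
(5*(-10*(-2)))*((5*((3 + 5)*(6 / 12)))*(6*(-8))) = -96000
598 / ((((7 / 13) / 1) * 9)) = 7774 / 63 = 123.40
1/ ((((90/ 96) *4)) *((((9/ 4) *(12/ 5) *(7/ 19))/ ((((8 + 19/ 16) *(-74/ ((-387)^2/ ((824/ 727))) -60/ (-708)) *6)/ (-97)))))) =-71928093223/ 11216376837882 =-0.01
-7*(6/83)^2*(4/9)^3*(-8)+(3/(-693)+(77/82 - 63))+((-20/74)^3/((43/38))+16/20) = -2350420473407779489/38369789206326270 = -61.26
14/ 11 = 1.27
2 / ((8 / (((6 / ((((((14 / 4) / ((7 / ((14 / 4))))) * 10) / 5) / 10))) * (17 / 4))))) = 255 / 14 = 18.21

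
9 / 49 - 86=-4205 / 49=-85.82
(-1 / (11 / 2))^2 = 4 / 121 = 0.03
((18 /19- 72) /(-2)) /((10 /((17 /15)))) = 153 /38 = 4.03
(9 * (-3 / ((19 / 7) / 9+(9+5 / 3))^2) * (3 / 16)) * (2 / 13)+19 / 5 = 3.79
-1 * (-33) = 33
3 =3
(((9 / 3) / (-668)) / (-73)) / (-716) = -3 / 34915024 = -0.00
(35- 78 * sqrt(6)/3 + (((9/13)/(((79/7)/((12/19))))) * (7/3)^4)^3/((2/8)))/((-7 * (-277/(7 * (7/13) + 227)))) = 1176636582873439000/240789621725531073- 6000 * sqrt(6)/1939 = -2.69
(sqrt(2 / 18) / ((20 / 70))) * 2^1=7 / 3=2.33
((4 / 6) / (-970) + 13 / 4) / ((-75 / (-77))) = 1456147 / 436500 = 3.34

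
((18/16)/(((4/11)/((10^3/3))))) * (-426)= -878625/2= -439312.50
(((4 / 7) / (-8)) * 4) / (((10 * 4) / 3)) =-3 / 140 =-0.02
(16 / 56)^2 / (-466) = -2 / 11417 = -0.00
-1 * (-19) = 19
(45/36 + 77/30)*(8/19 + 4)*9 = 14427/95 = 151.86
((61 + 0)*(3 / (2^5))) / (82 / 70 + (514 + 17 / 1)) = 0.01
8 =8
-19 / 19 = -1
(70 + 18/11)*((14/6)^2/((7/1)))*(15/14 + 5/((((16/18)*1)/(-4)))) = -39400/33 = -1193.94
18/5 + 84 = 438/5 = 87.60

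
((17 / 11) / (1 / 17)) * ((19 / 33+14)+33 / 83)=11852468 / 30129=393.39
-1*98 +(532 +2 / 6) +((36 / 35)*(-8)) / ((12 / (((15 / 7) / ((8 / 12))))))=63523 / 147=432.13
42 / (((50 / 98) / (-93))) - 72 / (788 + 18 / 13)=-982054314 / 128275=-7655.85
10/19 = 0.53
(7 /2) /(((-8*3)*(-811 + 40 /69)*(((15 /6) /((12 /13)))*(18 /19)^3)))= 1104299 /14131849680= 0.00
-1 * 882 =-882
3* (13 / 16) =39 / 16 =2.44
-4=-4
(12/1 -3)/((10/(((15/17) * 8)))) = 108/17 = 6.35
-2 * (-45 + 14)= 62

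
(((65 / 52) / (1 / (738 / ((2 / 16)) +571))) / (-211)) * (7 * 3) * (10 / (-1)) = 3399375 / 422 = 8055.39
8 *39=312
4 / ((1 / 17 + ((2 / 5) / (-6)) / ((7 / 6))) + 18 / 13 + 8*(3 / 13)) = 30940 / 25003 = 1.24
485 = 485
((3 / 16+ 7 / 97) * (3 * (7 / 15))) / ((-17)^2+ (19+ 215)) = 0.00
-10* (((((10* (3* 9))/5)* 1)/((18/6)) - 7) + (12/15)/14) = -774/7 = -110.57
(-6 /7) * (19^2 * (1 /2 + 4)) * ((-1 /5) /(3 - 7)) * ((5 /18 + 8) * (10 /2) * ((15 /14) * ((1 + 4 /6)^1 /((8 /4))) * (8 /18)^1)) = -1344725 /1176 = -1143.47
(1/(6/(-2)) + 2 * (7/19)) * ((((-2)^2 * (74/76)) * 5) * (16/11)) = 136160/11913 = 11.43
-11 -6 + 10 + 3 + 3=-1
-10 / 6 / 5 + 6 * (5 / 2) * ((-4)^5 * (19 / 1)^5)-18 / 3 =-114098641939 / 3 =-38032880646.33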